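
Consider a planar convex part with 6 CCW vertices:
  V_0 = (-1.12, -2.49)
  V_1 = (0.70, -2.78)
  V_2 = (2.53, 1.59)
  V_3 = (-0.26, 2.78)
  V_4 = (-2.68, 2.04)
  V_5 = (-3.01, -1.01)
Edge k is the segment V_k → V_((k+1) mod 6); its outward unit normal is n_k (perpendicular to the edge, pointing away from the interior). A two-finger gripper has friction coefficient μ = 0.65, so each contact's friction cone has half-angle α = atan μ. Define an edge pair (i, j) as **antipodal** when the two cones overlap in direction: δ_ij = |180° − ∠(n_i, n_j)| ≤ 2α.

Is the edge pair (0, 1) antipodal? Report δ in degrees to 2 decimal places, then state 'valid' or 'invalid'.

α = atan 0.65 = 33.02°;  2α = 66.05°
edge 0: e_0 = (+1.82, -0.29);  n_0 = (-0.1574, -0.9875)
edge 1: e_1 = (+1.83, +4.37);  n_1 = (+0.9224, -0.3863)
∠(n_0, n_1) = 76.33°
δ = |180° − 76.33°| = 103.67°
103.67° > 2α = 66.05°  →  invalid

δ = 103.67°, invalid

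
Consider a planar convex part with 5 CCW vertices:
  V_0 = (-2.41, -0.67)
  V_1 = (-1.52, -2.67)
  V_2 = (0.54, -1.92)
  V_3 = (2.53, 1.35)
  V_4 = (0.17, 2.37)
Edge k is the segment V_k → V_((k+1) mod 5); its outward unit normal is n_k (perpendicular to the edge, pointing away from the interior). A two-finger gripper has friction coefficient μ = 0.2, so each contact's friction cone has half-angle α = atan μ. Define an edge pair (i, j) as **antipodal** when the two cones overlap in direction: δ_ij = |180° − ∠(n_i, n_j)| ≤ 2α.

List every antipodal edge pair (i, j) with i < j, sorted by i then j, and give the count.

α = atan 0.2 = 11.31°;  2α = 22.62°
n_0 = (-0.9136, -0.4066)
n_1 = (+0.3421, -0.9397)
n_2 = (+0.8542, -0.5199)
n_3 = (+0.3967, +0.9179)
n_4 = (-0.7624, +0.6471)
  (0,1): δ = 93.98°  ·
  (0,2): δ = 55.31°  ·
  (0,3): δ = 42.64°  ·
  (0,4): δ = 115.69°  ·
  (1,2): δ = 141.33°  ·
  (1,3): δ = 43.38°  ·
  (1,4): δ = 29.67°  ·
  (2,3): δ = 82.05°  ·
  (2,4): δ = 9.00°  ✓
  (3,4): δ = 106.95°  ·
antipodal pairs: 1

count = 1; pairs: (2,4)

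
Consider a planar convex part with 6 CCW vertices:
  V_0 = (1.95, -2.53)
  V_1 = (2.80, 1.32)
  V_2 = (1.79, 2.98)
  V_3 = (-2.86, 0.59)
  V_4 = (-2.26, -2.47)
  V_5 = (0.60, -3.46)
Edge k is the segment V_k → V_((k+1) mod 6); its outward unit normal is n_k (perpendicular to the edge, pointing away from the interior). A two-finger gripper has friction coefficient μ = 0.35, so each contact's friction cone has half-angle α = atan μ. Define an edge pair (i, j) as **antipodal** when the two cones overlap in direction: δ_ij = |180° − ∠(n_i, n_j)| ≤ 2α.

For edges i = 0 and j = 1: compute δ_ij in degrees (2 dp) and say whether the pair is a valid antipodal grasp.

δ = 136.23°, invalid

α = atan 0.35 = 19.29°;  2α = 38.58°
edge 0: e_0 = (+0.85, +3.85);  n_0 = (+0.9765, -0.2156)
edge 1: e_1 = (-1.01, +1.66);  n_1 = (+0.8543, +0.5198)
∠(n_0, n_1) = 43.77°
δ = |180° − 43.77°| = 136.23°
136.23° > 2α = 38.58°  →  invalid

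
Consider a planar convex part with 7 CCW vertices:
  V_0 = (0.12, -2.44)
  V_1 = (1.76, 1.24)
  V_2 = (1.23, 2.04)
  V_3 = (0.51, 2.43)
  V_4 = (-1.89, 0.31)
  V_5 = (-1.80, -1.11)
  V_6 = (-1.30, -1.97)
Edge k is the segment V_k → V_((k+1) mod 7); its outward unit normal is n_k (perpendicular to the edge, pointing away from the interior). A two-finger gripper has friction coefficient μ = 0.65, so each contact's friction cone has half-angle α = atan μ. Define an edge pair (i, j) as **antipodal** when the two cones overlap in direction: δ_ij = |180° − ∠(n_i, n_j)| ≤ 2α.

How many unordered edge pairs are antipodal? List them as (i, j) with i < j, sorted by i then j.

count = 10; pairs: (0,3), (0,4), (0,5), (1,4), (1,5), (1,6), (2,4), (2,5), (2,6), (3,6)

α = atan 0.65 = 33.02°;  2α = 66.05°
n_0 = (+0.9134, -0.4071)
n_1 = (+0.8336, +0.5523)
n_2 = (+0.4763, +0.8793)
n_3 = (-0.6620, +0.7495)
n_4 = (-0.9980, -0.0633)
n_5 = (-0.8645, -0.5026)
n_6 = (-0.3142, -0.9493)
  (0,1): δ = 122.46°  ·
  (0,2): δ = 94.42°  ·
  (0,3): δ = 24.52°  ✓
  (0,4): δ = 27.65°  ✓
  (0,5): δ = 54.19°  ✓
  (0,6): δ = 95.71°  ·
  (1,2): δ = 151.97°  ·
  (1,3): δ = 82.07°  ·
  (1,4): δ = 29.90°  ✓
  (1,5): δ = 3.35°  ✓
  (1,6): δ = 38.16°  ✓
  (2,3): δ = 110.10°  ·
  (2,4): δ = 57.93°  ✓
  (2,5): δ = 31.38°  ✓
  (2,6): δ = 10.13°  ✓
  (3,4): δ = 127.83°  ·
  (3,5): δ = 101.28°  ·
  (3,6): δ = 59.77°  ✓
  (4,5): δ = 153.45°  ·
  (4,6): δ = 111.94°  ·
  (5,6): δ = 138.49°  ·
antipodal pairs: 10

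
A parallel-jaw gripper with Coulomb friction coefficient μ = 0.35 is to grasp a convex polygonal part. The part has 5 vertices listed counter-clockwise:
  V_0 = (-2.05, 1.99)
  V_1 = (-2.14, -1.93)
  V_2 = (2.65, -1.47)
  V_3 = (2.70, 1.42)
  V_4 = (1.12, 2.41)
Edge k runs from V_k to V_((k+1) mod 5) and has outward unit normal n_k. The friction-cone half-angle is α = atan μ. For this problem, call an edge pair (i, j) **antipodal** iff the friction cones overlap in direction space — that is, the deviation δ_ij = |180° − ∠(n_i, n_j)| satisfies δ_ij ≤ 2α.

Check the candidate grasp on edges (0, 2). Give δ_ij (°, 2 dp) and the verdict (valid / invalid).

α = atan 0.35 = 19.29°;  2α = 38.58°
edge 0: e_0 = (-0.09, -3.92);  n_0 = (-0.9997, +0.0230)
edge 2: e_2 = (+0.05, +2.89);  n_2 = (+0.9999, -0.0173)
∠(n_0, n_2) = 179.68°
δ = |180° − 179.68°| = 0.32°
0.32° ≤ 2α = 38.58°  →  valid

δ = 0.32°, valid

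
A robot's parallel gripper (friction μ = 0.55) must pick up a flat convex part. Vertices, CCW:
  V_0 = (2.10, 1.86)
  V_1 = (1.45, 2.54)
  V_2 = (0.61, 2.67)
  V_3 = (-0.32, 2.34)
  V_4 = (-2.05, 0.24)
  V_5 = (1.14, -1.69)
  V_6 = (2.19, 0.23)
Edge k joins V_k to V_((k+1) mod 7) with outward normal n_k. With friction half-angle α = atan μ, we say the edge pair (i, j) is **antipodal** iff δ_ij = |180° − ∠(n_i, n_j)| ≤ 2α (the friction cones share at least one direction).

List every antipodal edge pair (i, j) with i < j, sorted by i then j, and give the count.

count = 7; pairs: (0,4), (1,4), (2,4), (2,5), (3,5), (3,6), (4,6)

α = atan 0.55 = 28.81°;  2α = 57.62°
n_0 = (+0.7229, +0.6910)
n_1 = (+0.1529, +0.9882)
n_2 = (-0.3344, +0.9424)
n_3 = (-0.7718, +0.6358)
n_4 = (-0.5176, -0.8556)
n_5 = (+0.8774, -0.4798)
n_6 = (+0.9985, +0.0551)
  (0,1): δ = 142.51°  ·
  (0,2): δ = 114.17°  ·
  (0,3): δ = 83.19°  ·
  (0,4): δ = 15.12°  ✓
  (0,5): δ = 107.62°  ·
  (0,6): δ = 139.45°  ·
  (1,2): δ = 151.67°  ·
  (1,3): δ = 120.68°  ·
  (1,4): δ = 22.38°  ✓
  (1,5): δ = 70.12°  ·
  (1,6): δ = 101.96°  ·
  (2,3): δ = 149.02°  ·
  (2,4): δ = 50.71°  ✓
  (2,5): δ = 41.79°  ✓
  (2,6): δ = 73.62°  ·
  (3,4): δ = 81.69°  ·
  (3,5): δ = 10.81°  ✓
  (3,6): δ = 42.64°  ✓
  (4,5): δ = 87.50°  ·
  (4,6): δ = 55.67°  ✓
  (5,6): δ = 148.17°  ·
antipodal pairs: 7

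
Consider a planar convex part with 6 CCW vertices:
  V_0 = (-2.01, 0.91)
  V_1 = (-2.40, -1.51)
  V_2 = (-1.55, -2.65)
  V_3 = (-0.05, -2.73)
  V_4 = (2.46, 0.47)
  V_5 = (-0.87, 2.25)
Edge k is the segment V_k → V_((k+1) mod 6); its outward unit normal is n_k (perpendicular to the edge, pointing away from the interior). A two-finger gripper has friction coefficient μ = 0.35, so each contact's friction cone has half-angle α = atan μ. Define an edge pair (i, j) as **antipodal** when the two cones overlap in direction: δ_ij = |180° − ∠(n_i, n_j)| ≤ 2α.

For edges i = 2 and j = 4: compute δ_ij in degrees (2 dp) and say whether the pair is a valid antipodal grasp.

α = atan 0.35 = 19.29°;  2α = 38.58°
edge 2: e_2 = (+1.50, -0.08);  n_2 = (-0.0533, -0.9986)
edge 4: e_4 = (-3.33, +1.78);  n_4 = (+0.4714, +0.8819)
∠(n_2, n_4) = 154.93°
δ = |180° − 154.93°| = 25.07°
25.07° ≤ 2α = 38.58°  →  valid

δ = 25.07°, valid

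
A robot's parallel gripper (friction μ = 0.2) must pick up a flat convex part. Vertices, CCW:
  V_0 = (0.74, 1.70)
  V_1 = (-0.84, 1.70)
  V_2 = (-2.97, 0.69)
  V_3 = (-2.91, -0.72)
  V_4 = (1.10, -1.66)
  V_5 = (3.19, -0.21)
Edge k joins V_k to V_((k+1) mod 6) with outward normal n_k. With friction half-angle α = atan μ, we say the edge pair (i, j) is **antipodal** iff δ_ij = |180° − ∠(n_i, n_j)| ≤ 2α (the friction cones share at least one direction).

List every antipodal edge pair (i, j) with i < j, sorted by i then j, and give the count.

count = 2; pairs: (0,3), (1,4)

α = atan 0.2 = 11.31°;  2α = 22.62°
n_0 = (+0.0000, +1.0000)
n_1 = (-0.4285, +0.9036)
n_2 = (-0.9991, -0.0425)
n_3 = (-0.2282, -0.9736)
n_4 = (+0.5700, -0.8216)
n_5 = (+0.6148, +0.7887)
  (0,1): δ = 154.63°  ·
  (0,2): δ = 87.56°  ·
  (0,3): δ = 13.19°  ✓
  (0,4): δ = 34.75°  ·
  (0,5): δ = 142.06°  ·
  (1,2): δ = 112.93°  ·
  (1,3): δ = 38.56°  ·
  (1,4): δ = 9.38°  ✓
  (1,5): δ = 116.69°  ·
  (2,3): δ = 105.63°  ·
  (2,4): δ = 57.68°  ·
  (2,5): δ = 49.62°  ·
  (3,4): δ = 132.06°  ·
  (3,5): δ = 24.75°  ·
  (4,5): δ = 72.69°  ·
antipodal pairs: 2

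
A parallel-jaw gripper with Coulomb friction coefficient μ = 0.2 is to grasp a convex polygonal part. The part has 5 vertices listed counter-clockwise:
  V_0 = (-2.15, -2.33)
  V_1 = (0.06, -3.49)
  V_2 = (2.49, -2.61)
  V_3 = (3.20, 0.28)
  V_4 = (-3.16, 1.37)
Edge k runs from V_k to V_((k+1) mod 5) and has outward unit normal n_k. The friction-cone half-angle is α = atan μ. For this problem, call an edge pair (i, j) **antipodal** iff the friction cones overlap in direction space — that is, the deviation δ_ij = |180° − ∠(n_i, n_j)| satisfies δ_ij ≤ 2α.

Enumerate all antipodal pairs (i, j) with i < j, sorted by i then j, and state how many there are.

α = atan 0.2 = 11.31°;  2α = 22.62°
n_0 = (-0.4648, -0.8854)
n_1 = (+0.3405, -0.9402)
n_2 = (+0.9711, -0.2386)
n_3 = (+0.1689, +0.9856)
n_4 = (-0.9647, -0.2633)
  (0,1): δ = 132.40°  ·
  (0,2): δ = 76.11°  ·
  (0,3): δ = 17.97°  ✓
  (0,4): δ = 132.96°  ·
  (1,2): δ = 123.71°  ·
  (1,3): δ = 29.63°  ·
  (1,4): δ = 85.36°  ·
  (2,3): δ = 85.92°  ·
  (2,4): δ = 29.07°  ·
  (3,4): δ = 65.01°  ·
antipodal pairs: 1

count = 1; pairs: (0,3)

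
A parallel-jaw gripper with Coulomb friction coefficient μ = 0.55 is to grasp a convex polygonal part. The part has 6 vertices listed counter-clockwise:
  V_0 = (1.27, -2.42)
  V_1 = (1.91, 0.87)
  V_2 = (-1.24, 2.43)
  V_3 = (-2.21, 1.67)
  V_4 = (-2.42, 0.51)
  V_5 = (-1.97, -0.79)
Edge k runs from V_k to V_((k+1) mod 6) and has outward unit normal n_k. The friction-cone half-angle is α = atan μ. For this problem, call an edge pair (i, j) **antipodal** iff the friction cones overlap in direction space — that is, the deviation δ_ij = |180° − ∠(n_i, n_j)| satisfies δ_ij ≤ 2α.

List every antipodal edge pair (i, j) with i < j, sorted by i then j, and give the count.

α = atan 0.55 = 28.81°;  2α = 57.62°
n_0 = (+0.9816, -0.1909)
n_1 = (+0.4438, +0.8961)
n_2 = (-0.6167, +0.7872)
n_3 = (-0.9840, +0.1781)
n_4 = (-0.9450, -0.3271)
n_5 = (-0.4494, -0.8933)
  (0,1): δ = 105.34°  ·
  (0,2): δ = 40.91°  ✓
  (0,3): δ = 0.75°  ✓
  (0,4): δ = 30.10°  ✓
  (0,5): δ = 74.30°  ·
  (1,2): δ = 115.57°  ·
  (1,3): δ = 73.92°  ·
  (1,4): δ = 44.56°  ✓
  (1,5): δ = 0.36°  ✓
  (2,3): δ = 138.34°  ·
  (2,4): δ = 108.99°  ·
  (2,5): δ = 64.79°  ·
  (3,4): δ = 150.65°  ·
  (3,5): δ = 106.44°  ·
  (4,5): δ = 135.80°  ·
antipodal pairs: 5

count = 5; pairs: (0,2), (0,3), (0,4), (1,4), (1,5)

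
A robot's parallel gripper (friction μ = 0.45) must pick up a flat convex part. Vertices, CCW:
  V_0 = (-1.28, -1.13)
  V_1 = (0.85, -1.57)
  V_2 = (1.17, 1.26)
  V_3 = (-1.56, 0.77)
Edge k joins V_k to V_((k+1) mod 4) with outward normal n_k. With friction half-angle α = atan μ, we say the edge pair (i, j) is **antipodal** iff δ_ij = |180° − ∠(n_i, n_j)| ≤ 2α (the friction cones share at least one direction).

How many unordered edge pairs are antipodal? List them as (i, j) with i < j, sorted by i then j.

count = 2; pairs: (0,2), (1,3)

α = atan 0.45 = 24.23°;  2α = 48.46°
n_0 = (-0.2023, -0.9793)
n_1 = (+0.9937, -0.1124)
n_2 = (-0.1767, +0.9843)
n_3 = (-0.9893, -0.1458)
  (0,1): δ = 84.78°  ·
  (0,2): δ = 21.85°  ✓
  (0,3): δ = 110.05°  ·
  (1,2): δ = 73.37°  ·
  (1,3): δ = 14.83°  ✓
  (2,3): δ = 91.79°  ·
antipodal pairs: 2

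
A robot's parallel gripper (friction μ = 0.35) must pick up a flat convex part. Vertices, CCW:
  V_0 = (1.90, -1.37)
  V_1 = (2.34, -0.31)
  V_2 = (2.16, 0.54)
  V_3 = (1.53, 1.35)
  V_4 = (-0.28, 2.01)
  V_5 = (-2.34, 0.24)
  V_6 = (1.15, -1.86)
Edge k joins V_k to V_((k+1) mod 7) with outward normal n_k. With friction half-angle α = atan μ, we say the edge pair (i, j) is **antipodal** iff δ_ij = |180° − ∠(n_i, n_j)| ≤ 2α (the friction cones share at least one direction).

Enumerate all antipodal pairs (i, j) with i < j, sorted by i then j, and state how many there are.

count = 4; pairs: (0,4), (2,5), (3,5), (4,6)

α = atan 0.35 = 19.29°;  2α = 38.58°
n_0 = (+0.9236, -0.3834)
n_1 = (+0.9783, +0.2072)
n_2 = (+0.7894, +0.6139)
n_3 = (+0.3426, +0.9395)
n_4 = (-0.6517, +0.7585)
n_5 = (-0.5156, -0.8568)
n_6 = (+0.5469, -0.8372)
  (0,1): δ = 145.50°  ·
  (0,2): δ = 119.58°  ·
  (0,3): δ = 87.49°  ·
  (0,4): δ = 26.79°  ✓
  (0,5): δ = 81.51°  ·
  (0,6): δ = 145.70°  ·
  (1,2): δ = 154.08°  ·
  (1,3): δ = 121.99°  ·
  (1,4): δ = 61.29°  ·
  (1,5): δ = 47.01°  ·
  (1,6): δ = 111.20°  ·
  (2,3): δ = 147.91°  ·
  (2,4): δ = 87.21°  ·
  (2,5): δ = 21.09°  ✓
  (2,6): δ = 85.28°  ·
  (3,4): δ = 119.30°  ·
  (3,5): δ = 11.00°  ✓
  (3,6): δ = 53.19°  ·
  (4,5): δ = 71.71°  ·
  (4,6): δ = 7.51°  ✓
  (5,6): δ = 115.81°  ·
antipodal pairs: 4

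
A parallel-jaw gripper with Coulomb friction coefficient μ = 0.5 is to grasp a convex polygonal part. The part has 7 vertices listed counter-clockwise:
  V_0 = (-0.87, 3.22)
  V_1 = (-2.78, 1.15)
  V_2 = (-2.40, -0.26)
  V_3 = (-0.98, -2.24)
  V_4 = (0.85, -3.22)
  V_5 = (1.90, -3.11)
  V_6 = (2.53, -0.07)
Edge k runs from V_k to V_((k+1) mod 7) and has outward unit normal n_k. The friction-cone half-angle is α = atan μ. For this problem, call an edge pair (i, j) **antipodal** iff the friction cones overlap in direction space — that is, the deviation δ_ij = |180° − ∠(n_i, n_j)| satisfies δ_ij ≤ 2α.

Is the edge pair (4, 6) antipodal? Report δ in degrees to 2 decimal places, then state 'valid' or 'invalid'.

α = atan 0.5 = 26.57°;  2α = 53.13°
edge 4: e_4 = (+1.05, +0.11);  n_4 = (+0.1042, -0.9946)
edge 6: e_6 = (-3.40, +3.29);  n_6 = (+0.6954, +0.7186)
∠(n_4, n_6) = 129.96°
δ = |180° − 129.96°| = 50.04°
50.04° ≤ 2α = 53.13°  →  valid

δ = 50.04°, valid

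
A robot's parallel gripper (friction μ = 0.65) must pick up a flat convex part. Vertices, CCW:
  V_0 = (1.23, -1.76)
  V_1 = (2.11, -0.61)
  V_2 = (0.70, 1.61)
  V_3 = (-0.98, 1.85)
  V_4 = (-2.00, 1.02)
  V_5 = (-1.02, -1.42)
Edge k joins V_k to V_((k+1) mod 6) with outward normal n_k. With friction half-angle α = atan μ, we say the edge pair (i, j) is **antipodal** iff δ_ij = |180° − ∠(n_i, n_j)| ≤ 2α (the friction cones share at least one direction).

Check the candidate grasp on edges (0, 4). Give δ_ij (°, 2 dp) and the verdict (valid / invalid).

α = atan 0.65 = 33.02°;  2α = 66.05°
edge 0: e_0 = (+0.88, +1.15);  n_0 = (+0.7942, -0.6077)
edge 4: e_4 = (+0.98, -2.44);  n_4 = (-0.9280, -0.3727)
∠(n_0, n_4) = 120.69°
δ = |180° − 120.69°| = 59.31°
59.31° ≤ 2α = 66.05°  →  valid

δ = 59.31°, valid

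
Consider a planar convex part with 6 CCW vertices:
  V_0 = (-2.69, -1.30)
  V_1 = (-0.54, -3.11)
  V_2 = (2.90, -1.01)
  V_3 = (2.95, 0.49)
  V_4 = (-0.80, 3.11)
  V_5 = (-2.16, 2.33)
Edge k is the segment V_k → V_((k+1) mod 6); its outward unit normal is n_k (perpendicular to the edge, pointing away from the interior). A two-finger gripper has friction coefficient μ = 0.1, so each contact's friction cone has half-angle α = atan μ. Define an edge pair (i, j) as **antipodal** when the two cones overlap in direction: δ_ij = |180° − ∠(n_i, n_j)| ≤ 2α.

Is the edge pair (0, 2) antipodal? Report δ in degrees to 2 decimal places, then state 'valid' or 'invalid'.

α = atan 0.1 = 5.71°;  2α = 11.42°
edge 0: e_0 = (+2.15, -1.81);  n_0 = (-0.6440, -0.7650)
edge 2: e_2 = (+0.05, +1.50);  n_2 = (+0.9994, -0.0333)
∠(n_0, n_2) = 128.18°
δ = |180° − 128.18°| = 51.82°
51.82° > 2α = 11.42°  →  invalid

δ = 51.82°, invalid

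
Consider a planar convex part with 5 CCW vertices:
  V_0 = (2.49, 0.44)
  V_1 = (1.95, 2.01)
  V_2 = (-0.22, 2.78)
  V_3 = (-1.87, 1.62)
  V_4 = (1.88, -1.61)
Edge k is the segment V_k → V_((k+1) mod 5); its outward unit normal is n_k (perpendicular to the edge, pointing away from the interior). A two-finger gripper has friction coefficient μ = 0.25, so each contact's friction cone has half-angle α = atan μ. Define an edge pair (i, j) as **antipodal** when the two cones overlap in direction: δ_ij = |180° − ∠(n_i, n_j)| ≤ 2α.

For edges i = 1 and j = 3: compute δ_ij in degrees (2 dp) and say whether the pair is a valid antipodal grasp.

δ = 21.20°, valid

α = atan 0.25 = 14.04°;  2α = 28.07°
edge 1: e_1 = (-2.17, +0.77);  n_1 = (+0.3344, +0.9424)
edge 3: e_3 = (+3.75, -3.23);  n_3 = (-0.6526, -0.7577)
∠(n_1, n_3) = 158.80°
δ = |180° − 158.80°| = 21.20°
21.20° ≤ 2α = 28.07°  →  valid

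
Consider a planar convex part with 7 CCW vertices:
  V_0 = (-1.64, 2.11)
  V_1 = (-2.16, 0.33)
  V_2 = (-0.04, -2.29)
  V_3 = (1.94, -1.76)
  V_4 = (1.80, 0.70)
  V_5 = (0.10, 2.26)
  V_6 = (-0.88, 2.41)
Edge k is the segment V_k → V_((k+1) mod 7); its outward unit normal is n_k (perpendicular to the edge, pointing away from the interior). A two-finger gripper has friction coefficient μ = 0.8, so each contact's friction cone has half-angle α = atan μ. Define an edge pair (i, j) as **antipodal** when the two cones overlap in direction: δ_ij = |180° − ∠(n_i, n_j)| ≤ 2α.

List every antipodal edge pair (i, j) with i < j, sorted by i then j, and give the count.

α = atan 0.8 = 38.66°;  2α = 77.32°
n_0 = (-0.9599, +0.2804)
n_1 = (-0.7774, -0.6290)
n_2 = (+0.2586, -0.9660)
n_3 = (+0.9984, +0.0568)
n_4 = (+0.6761, +0.7368)
n_5 = (+0.1513, +0.9885)
n_6 = (-0.3672, +0.9302)
  (0,1): δ = 124.74°  ·
  (0,2): δ = 58.73°  ✓
  (0,3): δ = 19.54°  ✓
  (0,4): δ = 63.74°  ✓
  (0,5): δ = 97.58°  ·
  (0,6): δ = 127.83°  ·
  (1,2): δ = 113.99°  ·
  (1,3): δ = 35.72°  ✓
  (1,4): δ = 8.48°  ✓
  (1,5): δ = 42.32°  ✓
  (1,6): δ = 72.56°  ✓
  (2,3): δ = 101.73°  ·
  (2,4): δ = 57.53°  ✓
  (2,5): δ = 23.69°  ✓
  (2,6): δ = 6.56°  ✓
  (3,4): δ = 135.80°  ·
  (3,5): δ = 101.96°  ·
  (3,6): δ = 71.72°  ✓
  (4,5): δ = 146.16°  ·
  (4,6): δ = 115.92°  ·
  (5,6): δ = 149.76°  ·
antipodal pairs: 11

count = 11; pairs: (0,2), (0,3), (0,4), (1,3), (1,4), (1,5), (1,6), (2,4), (2,5), (2,6), (3,6)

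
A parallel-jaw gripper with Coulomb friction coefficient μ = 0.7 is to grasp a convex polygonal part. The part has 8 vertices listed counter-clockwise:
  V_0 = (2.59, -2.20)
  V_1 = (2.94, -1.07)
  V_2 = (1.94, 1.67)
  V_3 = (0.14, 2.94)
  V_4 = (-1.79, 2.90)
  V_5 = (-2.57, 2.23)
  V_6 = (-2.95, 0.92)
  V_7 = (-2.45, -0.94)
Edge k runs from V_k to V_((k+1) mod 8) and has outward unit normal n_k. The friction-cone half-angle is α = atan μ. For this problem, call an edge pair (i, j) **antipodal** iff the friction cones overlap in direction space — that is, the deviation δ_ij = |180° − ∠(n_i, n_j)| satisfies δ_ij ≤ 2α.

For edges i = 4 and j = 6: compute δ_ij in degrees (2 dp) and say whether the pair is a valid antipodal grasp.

δ = 115.62°, invalid

α = atan 0.7 = 34.99°;  2α = 69.98°
edge 4: e_4 = (-0.78, -0.67);  n_4 = (-0.6516, +0.7586)
edge 6: e_6 = (+0.50, -1.86);  n_6 = (-0.9657, -0.2596)
∠(n_4, n_6) = 64.38°
δ = |180° − 64.38°| = 115.62°
115.62° > 2α = 69.98°  →  invalid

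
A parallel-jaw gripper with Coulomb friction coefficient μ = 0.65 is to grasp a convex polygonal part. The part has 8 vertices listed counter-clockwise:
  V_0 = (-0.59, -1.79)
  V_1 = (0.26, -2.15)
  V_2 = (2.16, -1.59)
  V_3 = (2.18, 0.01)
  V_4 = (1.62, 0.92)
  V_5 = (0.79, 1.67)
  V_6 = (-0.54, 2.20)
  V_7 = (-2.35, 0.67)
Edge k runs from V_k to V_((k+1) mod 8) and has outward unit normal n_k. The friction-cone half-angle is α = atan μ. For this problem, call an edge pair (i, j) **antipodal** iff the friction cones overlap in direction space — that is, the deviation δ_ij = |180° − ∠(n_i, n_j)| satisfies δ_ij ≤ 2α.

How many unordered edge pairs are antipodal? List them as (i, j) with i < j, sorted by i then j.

α = atan 0.65 = 33.02°;  2α = 66.05°
n_0 = (-0.3900, -0.9208)
n_1 = (+0.2827, -0.9592)
n_2 = (+0.9999, -0.0125)
n_3 = (+0.8517, +0.5241)
n_4 = (+0.6704, +0.7420)
n_5 = (+0.3702, +0.9290)
n_6 = (-0.6456, +0.7637)
n_7 = (-0.8133, -0.5819)
  (0,1): δ = 140.62°  ·
  (0,2): δ = 67.76°  ·
  (0,3): δ = 35.44°  ✓
  (0,4): δ = 19.15°  ✓
  (0,5): δ = 1.23°  ✓
  (0,6): δ = 63.16°  ✓
  (0,7): δ = 148.54°  ·
  (1,2): δ = 107.14°  ·
  (1,3): δ = 74.81°  ·
  (1,4): δ = 58.52°  ✓
  (1,5): δ = 38.15°  ✓
  (1,6): δ = 23.79°  ✓
  (1,7): δ = 109.16°  ·
  (2,3): δ = 147.68°  ·
  (2,4): δ = 131.39°  ·
  (2,5): δ = 111.01°  ·
  (2,6): δ = 49.08°  ✓
  (2,7): δ = 36.30°  ✓
  (3,4): δ = 163.71°  ·
  (3,5): δ = 143.33°  ·
  (3,6): δ = 81.40°  ·
  (3,7): δ = 3.97°  ✓
  (4,5): δ = 159.63°  ·
  (4,6): δ = 97.69°  ·
  (4,7): δ = 12.32°  ✓
  (5,6): δ = 118.06°  ·
  (5,7): δ = 32.69°  ✓
  (6,7): δ = 94.63°  ·
antipodal pairs: 12

count = 12; pairs: (0,3), (0,4), (0,5), (0,6), (1,4), (1,5), (1,6), (2,6), (2,7), (3,7), (4,7), (5,7)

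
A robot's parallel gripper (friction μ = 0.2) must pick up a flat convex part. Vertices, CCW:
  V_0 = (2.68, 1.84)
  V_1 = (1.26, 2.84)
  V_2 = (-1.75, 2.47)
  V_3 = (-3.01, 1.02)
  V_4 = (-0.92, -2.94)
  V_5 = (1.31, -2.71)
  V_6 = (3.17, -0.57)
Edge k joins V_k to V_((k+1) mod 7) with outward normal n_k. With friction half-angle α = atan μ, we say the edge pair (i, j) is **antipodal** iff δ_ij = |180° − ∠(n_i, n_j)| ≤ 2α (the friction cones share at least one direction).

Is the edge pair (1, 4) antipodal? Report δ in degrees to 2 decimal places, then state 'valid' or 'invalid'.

δ = 1.12°, valid

α = atan 0.2 = 11.31°;  2α = 22.62°
edge 1: e_1 = (-3.01, -0.37);  n_1 = (-0.1220, +0.9925)
edge 4: e_4 = (+2.23, +0.23);  n_4 = (+0.1026, -0.9947)
∠(n_1, n_4) = 178.88°
δ = |180° − 178.88°| = 1.12°
1.12° ≤ 2α = 22.62°  →  valid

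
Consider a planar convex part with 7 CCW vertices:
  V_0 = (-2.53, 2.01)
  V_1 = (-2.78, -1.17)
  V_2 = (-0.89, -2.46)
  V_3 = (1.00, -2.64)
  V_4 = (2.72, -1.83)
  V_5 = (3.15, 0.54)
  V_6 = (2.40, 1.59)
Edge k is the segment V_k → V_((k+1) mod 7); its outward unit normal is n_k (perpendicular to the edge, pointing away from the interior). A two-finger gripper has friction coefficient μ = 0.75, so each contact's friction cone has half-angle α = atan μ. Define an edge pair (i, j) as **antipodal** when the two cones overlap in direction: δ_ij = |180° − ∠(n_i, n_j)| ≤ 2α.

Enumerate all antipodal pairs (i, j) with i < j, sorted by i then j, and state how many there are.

α = atan 0.75 = 36.87°;  2α = 73.74°
n_0 = (-0.9969, +0.0784)
n_1 = (-0.5637, -0.8259)
n_2 = (-0.0948, -0.9955)
n_3 = (+0.4261, -0.9047)
n_4 = (+0.9839, -0.1785)
n_5 = (+0.8137, +0.5812)
n_6 = (+0.0849, +0.9964)
  (0,1): δ = 119.82°  ·
  (0,2): δ = 90.95°  ·
  (0,3): δ = 60.29°  ✓
  (0,4): δ = 5.79°  ✓
  (0,5): δ = 40.03°  ✓
  (0,6): δ = 89.63°  ·
  (1,2): δ = 151.13°  ·
  (1,3): δ = 120.47°  ·
  (1,4): δ = 65.97°  ✓
  (1,5): δ = 20.15°  ✓
  (1,6): δ = 29.45°  ✓
  (2,3): δ = 149.34°  ·
  (2,4): δ = 94.84°  ·
  (2,5): δ = 49.02°  ✓
  (2,6): δ = 0.57°  ✓
  (3,4): δ = 125.50°  ·
  (3,5): δ = 79.68°  ·
  (3,6): δ = 30.09°  ✓
  (4,5): δ = 134.18°  ·
  (4,6): δ = 84.59°  ·
  (5,6): δ = 130.41°  ·
antipodal pairs: 9

count = 9; pairs: (0,3), (0,4), (0,5), (1,4), (1,5), (1,6), (2,5), (2,6), (3,6)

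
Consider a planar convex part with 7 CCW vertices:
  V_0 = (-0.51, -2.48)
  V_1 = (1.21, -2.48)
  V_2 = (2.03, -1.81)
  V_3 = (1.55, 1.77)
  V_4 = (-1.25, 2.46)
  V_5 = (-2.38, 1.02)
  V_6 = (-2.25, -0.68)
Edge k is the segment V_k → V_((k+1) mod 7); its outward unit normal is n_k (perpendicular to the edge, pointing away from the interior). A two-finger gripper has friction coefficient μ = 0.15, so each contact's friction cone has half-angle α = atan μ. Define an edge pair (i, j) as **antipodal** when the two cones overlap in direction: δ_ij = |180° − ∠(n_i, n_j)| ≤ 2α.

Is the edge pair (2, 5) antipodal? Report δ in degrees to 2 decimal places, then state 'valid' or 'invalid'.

α = atan 0.15 = 8.53°;  2α = 17.06°
edge 2: e_2 = (-0.48, +3.58);  n_2 = (+0.9911, +0.1329)
edge 5: e_5 = (+0.13, -1.70);  n_5 = (-0.9971, -0.0762)
∠(n_2, n_5) = 176.74°
δ = |180° − 176.74°| = 3.26°
3.26° ≤ 2α = 17.06°  →  valid

δ = 3.26°, valid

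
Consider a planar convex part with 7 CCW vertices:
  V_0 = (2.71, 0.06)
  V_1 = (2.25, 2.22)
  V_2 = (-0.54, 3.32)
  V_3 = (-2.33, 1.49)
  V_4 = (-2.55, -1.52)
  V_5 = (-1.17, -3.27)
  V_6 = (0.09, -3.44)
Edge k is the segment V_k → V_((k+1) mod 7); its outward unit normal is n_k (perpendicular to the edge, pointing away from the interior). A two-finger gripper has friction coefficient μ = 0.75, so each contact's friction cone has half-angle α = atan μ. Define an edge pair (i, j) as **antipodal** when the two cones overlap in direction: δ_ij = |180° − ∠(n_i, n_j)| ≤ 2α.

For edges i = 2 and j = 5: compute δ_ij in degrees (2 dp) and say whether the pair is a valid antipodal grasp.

α = atan 0.75 = 36.87°;  2α = 73.74°
edge 2: e_2 = (-1.79, -1.83);  n_2 = (-0.7149, +0.6993)
edge 5: e_5 = (+1.26, -0.17);  n_5 = (-0.1337, -0.9910)
∠(n_2, n_5) = 126.68°
δ = |180° − 126.68°| = 53.32°
53.32° ≤ 2α = 73.74°  →  valid

δ = 53.32°, valid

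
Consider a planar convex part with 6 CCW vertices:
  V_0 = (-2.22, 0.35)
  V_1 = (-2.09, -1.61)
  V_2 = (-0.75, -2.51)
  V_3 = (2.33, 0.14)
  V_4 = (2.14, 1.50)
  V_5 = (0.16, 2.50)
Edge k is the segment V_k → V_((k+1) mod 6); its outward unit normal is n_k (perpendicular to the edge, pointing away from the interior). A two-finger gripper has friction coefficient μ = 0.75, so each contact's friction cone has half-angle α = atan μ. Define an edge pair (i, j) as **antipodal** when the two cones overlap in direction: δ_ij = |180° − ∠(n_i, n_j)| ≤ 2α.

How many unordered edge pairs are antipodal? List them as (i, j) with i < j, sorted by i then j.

α = atan 0.75 = 36.87°;  2α = 73.74°
n_0 = (-0.9978, -0.0662)
n_1 = (-0.5576, -0.8301)
n_2 = (+0.6522, -0.7580)
n_3 = (+0.9904, +0.1384)
n_4 = (+0.4508, +0.8926)
n_5 = (-0.6703, +0.7421)
  (0,1): δ = 127.68°  ·
  (0,2): δ = 53.09°  ✓
  (0,3): δ = 4.16°  ✓
  (0,4): δ = 59.41°  ✓
  (0,5): δ = 128.30°  ·
  (1,2): δ = 105.40°  ·
  (1,3): δ = 48.16°  ✓
  (1,4): δ = 7.09°  ✓
  (1,5): δ = 75.98°  ·
  (2,3): δ = 122.76°  ·
  (2,4): δ = 67.50°  ✓
  (2,5): δ = 1.39°  ✓
  (3,4): δ = 124.75°  ·
  (3,5): δ = 55.86°  ✓
  (4,5): δ = 111.11°  ·
antipodal pairs: 8

count = 8; pairs: (0,2), (0,3), (0,4), (1,3), (1,4), (2,4), (2,5), (3,5)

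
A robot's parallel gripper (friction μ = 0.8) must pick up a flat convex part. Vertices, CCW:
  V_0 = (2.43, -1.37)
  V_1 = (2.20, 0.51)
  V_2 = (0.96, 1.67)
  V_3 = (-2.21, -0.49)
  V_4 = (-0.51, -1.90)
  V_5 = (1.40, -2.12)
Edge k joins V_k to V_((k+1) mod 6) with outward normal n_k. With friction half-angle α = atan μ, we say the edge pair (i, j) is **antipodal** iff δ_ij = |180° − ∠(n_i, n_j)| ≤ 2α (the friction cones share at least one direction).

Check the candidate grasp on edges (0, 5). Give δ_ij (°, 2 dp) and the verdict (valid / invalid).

δ = 119.09°, invalid

α = atan 0.8 = 38.66°;  2α = 77.32°
edge 0: e_0 = (-0.23, +1.88);  n_0 = (+0.9926, +0.1214)
edge 5: e_5 = (+1.03, +0.75);  n_5 = (+0.5886, -0.8084)
∠(n_0, n_5) = 60.91°
δ = |180° − 60.91°| = 119.09°
119.09° > 2α = 77.32°  →  invalid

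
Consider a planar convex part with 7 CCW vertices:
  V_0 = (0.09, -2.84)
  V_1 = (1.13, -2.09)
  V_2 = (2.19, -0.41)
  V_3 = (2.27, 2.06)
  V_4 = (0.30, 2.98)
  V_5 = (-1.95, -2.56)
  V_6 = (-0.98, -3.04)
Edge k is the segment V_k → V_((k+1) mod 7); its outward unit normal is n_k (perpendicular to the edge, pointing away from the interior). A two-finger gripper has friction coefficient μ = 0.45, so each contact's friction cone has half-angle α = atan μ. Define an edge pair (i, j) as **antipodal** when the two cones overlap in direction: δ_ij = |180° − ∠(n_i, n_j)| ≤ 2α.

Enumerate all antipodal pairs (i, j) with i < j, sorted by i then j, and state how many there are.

count = 5; pairs: (0,4), (1,4), (2,4), (3,5), (3,6)

α = atan 0.45 = 24.23°;  2α = 48.46°
n_0 = (+0.5849, -0.8111)
n_1 = (+0.8457, -0.5336)
n_2 = (+0.9995, -0.0324)
n_3 = (+0.4231, +0.9061)
n_4 = (-0.9265, +0.3763)
n_5 = (-0.4435, -0.8963)
n_6 = (+0.1837, -0.9830)
  (0,1): δ = 158.05°  ·
  (0,2): δ = 127.65°  ·
  (0,3): δ = 60.83°  ·
  (0,4): δ = 32.10°  ✓
  (0,5): δ = 117.87°  ·
  (0,6): δ = 154.79°  ·
  (1,2): δ = 149.61°  ·
  (1,3): δ = 82.78°  ·
  (1,4): δ = 10.15°  ✓
  (1,5): δ = 95.92°  ·
  (1,6): δ = 132.84°  ·
  (2,3): δ = 113.18°  ·
  (2,4): δ = 20.25°  ✓
  (2,5): δ = 65.53°  ·
  (2,6): δ = 102.44°  ·
  (3,4): δ = 87.07°  ·
  (3,5): δ = 1.30°  ✓
  (3,6): δ = 35.62°  ✓
  (4,5): δ = 94.22°  ·
  (4,6): δ = 57.31°  ·
  (5,6): δ = 143.08°  ·
antipodal pairs: 5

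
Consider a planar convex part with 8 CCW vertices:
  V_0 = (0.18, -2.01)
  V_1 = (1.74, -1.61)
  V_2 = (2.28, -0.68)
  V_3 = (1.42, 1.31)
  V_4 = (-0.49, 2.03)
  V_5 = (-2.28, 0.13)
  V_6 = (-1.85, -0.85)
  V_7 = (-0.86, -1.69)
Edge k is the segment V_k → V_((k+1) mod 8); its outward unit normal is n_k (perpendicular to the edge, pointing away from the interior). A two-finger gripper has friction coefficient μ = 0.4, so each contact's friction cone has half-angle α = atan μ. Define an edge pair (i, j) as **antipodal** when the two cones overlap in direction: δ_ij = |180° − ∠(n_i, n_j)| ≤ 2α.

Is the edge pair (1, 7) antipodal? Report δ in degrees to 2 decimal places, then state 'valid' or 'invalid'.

α = atan 0.4 = 21.80°;  2α = 43.60°
edge 1: e_1 = (+0.54, +0.93);  n_1 = (+0.8648, -0.5021)
edge 7: e_7 = (+1.04, -0.32);  n_7 = (-0.2941, -0.9558)
∠(n_1, n_7) = 76.96°
δ = |180° − 76.96°| = 103.04°
103.04° > 2α = 43.60°  →  invalid

δ = 103.04°, invalid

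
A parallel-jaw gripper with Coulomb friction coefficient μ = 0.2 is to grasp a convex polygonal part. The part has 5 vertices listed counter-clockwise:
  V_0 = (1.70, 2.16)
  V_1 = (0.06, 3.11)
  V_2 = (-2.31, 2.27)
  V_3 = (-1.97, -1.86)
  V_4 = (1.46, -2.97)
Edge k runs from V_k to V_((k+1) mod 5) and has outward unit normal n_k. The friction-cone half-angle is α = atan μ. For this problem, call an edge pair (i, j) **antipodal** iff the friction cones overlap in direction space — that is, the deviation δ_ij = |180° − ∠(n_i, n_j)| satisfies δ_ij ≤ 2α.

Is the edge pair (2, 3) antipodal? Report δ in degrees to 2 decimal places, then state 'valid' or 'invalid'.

α = atan 0.2 = 11.31°;  2α = 22.62°
edge 2: e_2 = (+0.34, -4.13);  n_2 = (-0.9966, -0.0820)
edge 3: e_3 = (+3.43, -1.11);  n_3 = (-0.3079, -0.9514)
∠(n_2, n_3) = 67.36°
δ = |180° − 67.36°| = 112.64°
112.64° > 2α = 22.62°  →  invalid

δ = 112.64°, invalid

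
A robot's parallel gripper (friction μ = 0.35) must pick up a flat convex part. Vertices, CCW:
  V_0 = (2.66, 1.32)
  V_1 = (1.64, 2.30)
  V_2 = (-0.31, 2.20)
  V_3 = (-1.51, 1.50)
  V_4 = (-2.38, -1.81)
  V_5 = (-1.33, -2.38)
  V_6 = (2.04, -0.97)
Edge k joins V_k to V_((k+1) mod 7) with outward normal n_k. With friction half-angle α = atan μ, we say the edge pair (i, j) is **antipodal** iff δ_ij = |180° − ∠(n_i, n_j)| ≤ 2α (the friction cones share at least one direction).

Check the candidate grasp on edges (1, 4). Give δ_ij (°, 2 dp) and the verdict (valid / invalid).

δ = 31.43°, valid

α = atan 0.35 = 19.29°;  2α = 38.58°
edge 1: e_1 = (-1.95, -0.10);  n_1 = (-0.0512, +0.9987)
edge 4: e_4 = (+1.05, -0.57);  n_4 = (-0.4771, -0.8789)
∠(n_1, n_4) = 148.57°
δ = |180° − 148.57°| = 31.43°
31.43° ≤ 2α = 38.58°  →  valid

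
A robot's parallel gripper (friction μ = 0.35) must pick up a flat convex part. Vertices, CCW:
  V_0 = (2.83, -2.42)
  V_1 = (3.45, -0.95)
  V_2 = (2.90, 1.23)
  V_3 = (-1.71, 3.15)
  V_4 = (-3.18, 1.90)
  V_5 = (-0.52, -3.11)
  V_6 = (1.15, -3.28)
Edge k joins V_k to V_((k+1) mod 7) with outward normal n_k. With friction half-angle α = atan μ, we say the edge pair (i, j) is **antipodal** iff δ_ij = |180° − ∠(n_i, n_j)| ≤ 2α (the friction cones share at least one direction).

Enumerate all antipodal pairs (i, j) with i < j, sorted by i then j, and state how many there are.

α = atan 0.35 = 19.29°;  2α = 38.58°
n_0 = (+0.9214, -0.3886)
n_1 = (+0.9696, +0.2446)
n_2 = (+0.3845, +0.9231)
n_3 = (-0.6478, +0.7618)
n_4 = (-0.8832, -0.4689)
n_5 = (-0.1013, -0.9949)
n_6 = (+0.4557, -0.8901)
  (0,1): δ = 142.97°  ·
  (0,2): δ = 89.74°  ·
  (0,3): δ = 26.76°  ✓
  (0,4): δ = 50.83°  ·
  (0,5): δ = 107.06°  ·
  (0,6): δ = 139.98°  ·
  (1,2): δ = 126.77°  ·
  (1,3): δ = 63.78°  ·
  (1,4): δ = 13.81°  ✓
  (1,5): δ = 70.03°  ·
  (1,6): δ = 102.95°  ·
  (2,3): δ = 117.01°  ·
  (2,4): δ = 39.42°  ·
  (2,5): δ = 16.80°  ✓
  (2,6): δ = 49.72°  ·
  (3,4): δ = 102.41°  ·
  (3,5): δ = 46.19°  ·
  (3,6): δ = 13.27°  ✓
  (4,5): δ = 123.78°  ·
  (4,6): δ = 90.86°  ·
  (5,6): δ = 147.08°  ·
antipodal pairs: 4

count = 4; pairs: (0,3), (1,4), (2,5), (3,6)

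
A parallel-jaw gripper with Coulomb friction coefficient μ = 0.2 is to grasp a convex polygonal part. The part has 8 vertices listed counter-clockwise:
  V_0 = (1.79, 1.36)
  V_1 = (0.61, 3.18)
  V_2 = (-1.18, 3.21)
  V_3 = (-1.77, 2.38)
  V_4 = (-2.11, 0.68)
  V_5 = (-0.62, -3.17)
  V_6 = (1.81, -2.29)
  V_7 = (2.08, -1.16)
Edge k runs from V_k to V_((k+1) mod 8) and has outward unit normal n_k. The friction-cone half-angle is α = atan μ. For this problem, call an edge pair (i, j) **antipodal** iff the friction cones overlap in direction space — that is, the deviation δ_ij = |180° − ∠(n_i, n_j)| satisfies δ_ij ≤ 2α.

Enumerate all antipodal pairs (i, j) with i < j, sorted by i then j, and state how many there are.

count = 6; pairs: (0,4), (1,5), (2,6), (3,6), (3,7), (4,7)

α = atan 0.2 = 11.31°;  2α = 22.62°
n_0 = (+0.8391, +0.5440)
n_1 = (+0.0168, +0.9999)
n_2 = (-0.8151, +0.5794)
n_3 = (-0.9806, +0.1961)
n_4 = (-0.9326, -0.3609)
n_5 = (+0.3405, -0.9402)
n_6 = (+0.9726, -0.2324)
n_7 = (+0.9934, +0.1143)
  (0,1): δ = 123.92°  ·
  (0,2): δ = 68.36°  ·
  (0,3): δ = 44.27°  ·
  (0,4): δ = 11.80°  ✓
  (0,5): δ = 76.95°  ·
  (0,6): δ = 133.60°  ·
  (0,7): δ = 153.61°  ·
  (1,2): δ = 124.45°  ·
  (1,3): δ = 100.35°  ·
  (1,4): δ = 67.88°  ·
  (1,5): δ = 20.87°  ✓
  (1,6): δ = 77.52°  ·
  (1,7): δ = 97.52°  ·
  (2,3): δ = 155.90°  ·
  (2,4): δ = 123.44°  ·
  (2,5): δ = 34.69°  ·
  (2,6): δ = 21.97°  ✓
  (2,7): δ = 41.97°  ·
  (3,4): δ = 147.53°  ·
  (3,5): δ = 58.78°  ·
  (3,6): δ = 2.13°  ✓
  (3,7): δ = 17.87°  ✓
  (4,5): δ = 91.25°  ·
  (4,6): δ = 34.60°  ·
  (4,7): δ = 14.59°  ✓
  (5,6): δ = 123.35°  ·
  (5,7): δ = 103.34°  ·
  (6,7): δ = 160.00°  ·
antipodal pairs: 6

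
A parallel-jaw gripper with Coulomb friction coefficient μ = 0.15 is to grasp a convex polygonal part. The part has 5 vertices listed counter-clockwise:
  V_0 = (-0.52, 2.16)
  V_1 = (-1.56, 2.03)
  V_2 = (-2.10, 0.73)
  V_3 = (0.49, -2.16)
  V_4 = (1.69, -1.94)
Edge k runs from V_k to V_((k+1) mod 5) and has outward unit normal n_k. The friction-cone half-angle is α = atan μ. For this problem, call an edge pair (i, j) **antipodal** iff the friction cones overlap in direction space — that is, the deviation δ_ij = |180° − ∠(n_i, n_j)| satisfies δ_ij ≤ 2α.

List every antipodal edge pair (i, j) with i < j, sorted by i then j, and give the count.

count = 2; pairs: (0,3), (2,4)

α = atan 0.15 = 8.53°;  2α = 17.06°
n_0 = (-0.1240, +0.9923)
n_1 = (-0.9235, +0.3836)
n_2 = (-0.7447, -0.6674)
n_3 = (+0.1803, -0.9836)
n_4 = (+0.8803, +0.4745)
  (0,1): δ = 119.68°  ·
  (0,2): δ = 55.26°  ·
  (0,3): δ = 3.26°  ✓
  (0,4): δ = 111.20°  ·
  (1,2): δ = 115.58°  ·
  (1,3): δ = 57.05°  ·
  (1,4): δ = 50.88°  ·
  (2,3): δ = 121.48°  ·
  (2,4): δ = 13.54°  ✓
  (3,4): δ = 72.06°  ·
antipodal pairs: 2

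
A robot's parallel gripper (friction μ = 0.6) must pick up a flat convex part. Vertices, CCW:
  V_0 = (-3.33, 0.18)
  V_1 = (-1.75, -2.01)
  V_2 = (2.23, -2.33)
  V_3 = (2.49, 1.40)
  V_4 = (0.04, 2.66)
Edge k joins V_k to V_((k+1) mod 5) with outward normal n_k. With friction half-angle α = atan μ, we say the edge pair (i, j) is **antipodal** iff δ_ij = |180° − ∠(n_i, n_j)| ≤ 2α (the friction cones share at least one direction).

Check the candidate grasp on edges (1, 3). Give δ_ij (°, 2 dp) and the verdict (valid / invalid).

α = atan 0.6 = 30.96°;  2α = 61.93°
edge 1: e_1 = (+3.98, -0.32);  n_1 = (-0.0801, -0.9968)
edge 3: e_3 = (-2.45, +1.26);  n_3 = (+0.4573, +0.8893)
∠(n_1, n_3) = 157.38°
δ = |180° − 157.38°| = 22.62°
22.62° ≤ 2α = 61.93°  →  valid

δ = 22.62°, valid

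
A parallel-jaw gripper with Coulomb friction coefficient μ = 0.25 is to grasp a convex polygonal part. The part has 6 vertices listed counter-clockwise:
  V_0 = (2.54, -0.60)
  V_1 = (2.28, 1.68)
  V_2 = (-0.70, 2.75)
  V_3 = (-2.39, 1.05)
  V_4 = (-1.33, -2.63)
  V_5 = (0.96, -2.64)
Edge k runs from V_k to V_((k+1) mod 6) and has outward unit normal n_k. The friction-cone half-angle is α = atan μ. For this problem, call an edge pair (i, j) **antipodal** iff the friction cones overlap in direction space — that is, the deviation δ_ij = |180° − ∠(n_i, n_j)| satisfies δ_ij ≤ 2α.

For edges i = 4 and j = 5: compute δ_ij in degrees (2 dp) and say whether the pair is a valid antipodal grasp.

δ = 127.51°, invalid

α = atan 0.25 = 14.04°;  2α = 28.07°
edge 4: e_4 = (+2.29, -0.01);  n_4 = (-0.0044, -1.0000)
edge 5: e_5 = (+1.58, +2.04);  n_5 = (+0.7906, -0.6123)
∠(n_4, n_5) = 52.49°
δ = |180° − 52.49°| = 127.51°
127.51° > 2α = 28.07°  →  invalid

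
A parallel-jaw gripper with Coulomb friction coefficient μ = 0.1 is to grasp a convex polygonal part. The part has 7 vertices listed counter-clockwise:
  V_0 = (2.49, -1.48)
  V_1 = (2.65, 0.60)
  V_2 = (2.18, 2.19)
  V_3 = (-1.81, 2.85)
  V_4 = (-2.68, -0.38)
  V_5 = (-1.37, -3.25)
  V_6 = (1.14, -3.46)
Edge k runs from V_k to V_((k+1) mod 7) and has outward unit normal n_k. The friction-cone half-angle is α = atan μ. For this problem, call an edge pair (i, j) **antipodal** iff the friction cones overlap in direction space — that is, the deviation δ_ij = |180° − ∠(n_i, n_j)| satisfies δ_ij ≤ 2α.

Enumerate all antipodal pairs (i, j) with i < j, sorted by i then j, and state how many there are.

α = atan 0.1 = 5.71°;  2α = 11.42°
n_0 = (+0.9971, -0.0767)
n_1 = (+0.9590, +0.2835)
n_2 = (+0.1632, +0.9866)
n_3 = (-0.9656, +0.2601)
n_4 = (-0.9097, -0.4152)
n_5 = (-0.0834, -0.9965)
n_6 = (+0.8262, -0.5633)
  (0,1): δ = 159.13°  ·
  (0,2): δ = 94.99°  ·
  (0,3): δ = 10.68°  ✓
  (0,4): δ = 28.93°  ·
  (0,5): δ = 89.62°  ·
  (0,6): δ = 150.11°  ·
  (1,2): δ = 115.86°  ·
  (1,3): δ = 31.54°  ·
  (1,4): δ = 8.07°  ✓
  (1,5): δ = 68.75°  ·
  (1,6): δ = 129.25°  ·
  (2,3): δ = 95.68°  ·
  (2,4): δ = 56.07°  ·
  (2,5): δ = 4.61°  ✓
  (2,6): δ = 65.11°  ·
  (3,4): δ = 140.39°  ·
  (3,5): δ = 79.71°  ·
  (3,6): δ = 19.21°  ·
  (4,5): δ = 119.32°  ·
  (4,6): δ = 58.82°  ·
  (5,6): δ = 119.50°  ·
antipodal pairs: 3

count = 3; pairs: (0,3), (1,4), (2,5)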